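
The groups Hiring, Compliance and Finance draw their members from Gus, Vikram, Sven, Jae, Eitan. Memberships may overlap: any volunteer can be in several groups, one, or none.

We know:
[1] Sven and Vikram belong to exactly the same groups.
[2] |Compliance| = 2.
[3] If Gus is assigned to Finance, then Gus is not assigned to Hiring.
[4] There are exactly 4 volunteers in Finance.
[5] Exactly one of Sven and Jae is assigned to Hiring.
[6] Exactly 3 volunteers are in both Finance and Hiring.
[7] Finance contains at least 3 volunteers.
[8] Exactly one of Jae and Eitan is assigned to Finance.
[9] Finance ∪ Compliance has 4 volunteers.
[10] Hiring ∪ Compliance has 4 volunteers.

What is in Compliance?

Compliance = {Eitan, Gus}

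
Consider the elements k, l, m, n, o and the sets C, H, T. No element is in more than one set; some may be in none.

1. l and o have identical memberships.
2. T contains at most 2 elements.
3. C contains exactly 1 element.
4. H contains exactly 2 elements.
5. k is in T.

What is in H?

H = {l, o}

From (5): k ∈ T.
Suppose l ∉ H: no assignment then satisfies all the clues, so l ∈ H.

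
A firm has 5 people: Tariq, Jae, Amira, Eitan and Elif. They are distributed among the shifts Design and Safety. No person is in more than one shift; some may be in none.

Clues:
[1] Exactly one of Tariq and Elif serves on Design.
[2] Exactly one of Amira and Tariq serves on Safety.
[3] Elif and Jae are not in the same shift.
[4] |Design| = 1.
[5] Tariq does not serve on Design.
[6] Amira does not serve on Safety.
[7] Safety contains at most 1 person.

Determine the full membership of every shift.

Design = {Elif}; Safety = {Tariq}

From (5): Tariq ∉ Design.
From (6): Amira ∉ Safety.
(1) (exactly one): Elif ∈ Design.
(2) (exactly one): Tariq ∈ Safety.
(3): Jae ∉ Design.
(4): Design already has 1, so the rest are out.
(7): Safety already has 1, so the rest are out.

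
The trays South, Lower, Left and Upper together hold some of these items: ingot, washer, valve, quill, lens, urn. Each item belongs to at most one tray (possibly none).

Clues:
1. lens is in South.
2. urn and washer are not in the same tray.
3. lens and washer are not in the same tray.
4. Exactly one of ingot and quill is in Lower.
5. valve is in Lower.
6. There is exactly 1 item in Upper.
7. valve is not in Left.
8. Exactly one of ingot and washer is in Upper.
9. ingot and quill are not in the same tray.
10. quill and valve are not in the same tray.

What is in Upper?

From (1): lens ∈ South.
From (5): valve ∈ Lower.
(3): washer ∉ South.
(10): quill ∉ Lower.
(4) (exactly one): ingot ∈ Lower.
(8) (exactly one): washer ∈ Upper.
(2): urn ∉ Upper.
(6): Upper already has 1, so the rest are out.

Upper = {washer}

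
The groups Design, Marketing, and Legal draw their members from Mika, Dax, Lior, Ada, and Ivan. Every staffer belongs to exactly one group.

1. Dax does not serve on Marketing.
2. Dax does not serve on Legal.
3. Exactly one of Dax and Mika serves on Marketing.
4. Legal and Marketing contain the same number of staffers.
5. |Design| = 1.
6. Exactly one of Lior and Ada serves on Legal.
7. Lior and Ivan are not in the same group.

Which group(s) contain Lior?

From (1): Dax ∉ Marketing.
From (2): Dax ∉ Legal.
(3) (exactly one): Mika ∈ Marketing.
Only one group left: Dax ∈ Design.
(5): Design already has 1, so the rest are out.
Suppose Lior ∉ Marketing: no assignment then satisfies all the clues, so Lior ∈ Marketing.

Lior: Marketing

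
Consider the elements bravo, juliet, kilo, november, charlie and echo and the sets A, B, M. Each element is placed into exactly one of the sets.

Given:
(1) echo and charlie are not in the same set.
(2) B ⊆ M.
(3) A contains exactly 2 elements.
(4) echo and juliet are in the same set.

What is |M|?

4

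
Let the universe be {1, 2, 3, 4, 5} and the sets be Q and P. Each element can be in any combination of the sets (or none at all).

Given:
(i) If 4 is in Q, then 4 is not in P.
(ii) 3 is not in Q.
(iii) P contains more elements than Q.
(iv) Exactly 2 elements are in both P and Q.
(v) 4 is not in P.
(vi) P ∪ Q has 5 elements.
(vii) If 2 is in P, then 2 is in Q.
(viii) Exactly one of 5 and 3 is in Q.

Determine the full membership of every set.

Q = {2, 4, 5}; P = {1, 2, 3, 5}

From (ii): 3 ∉ Q.
From (v): 4 ∉ P.
(viii) (exactly one): 5 ∈ Q.
Suppose 1 ∈ Q: no assignment then satisfies all the clues, so 1 ∉ Q.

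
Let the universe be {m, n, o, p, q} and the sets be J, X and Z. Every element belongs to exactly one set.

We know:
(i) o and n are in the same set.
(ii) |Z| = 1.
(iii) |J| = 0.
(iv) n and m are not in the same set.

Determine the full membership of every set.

J = {}; X = {n, o, p, q}; Z = {m}

(iii): J already has 0, so the rest are out.
Suppose m ∈ X: no assignment then satisfies all the clues, so m ∉ X.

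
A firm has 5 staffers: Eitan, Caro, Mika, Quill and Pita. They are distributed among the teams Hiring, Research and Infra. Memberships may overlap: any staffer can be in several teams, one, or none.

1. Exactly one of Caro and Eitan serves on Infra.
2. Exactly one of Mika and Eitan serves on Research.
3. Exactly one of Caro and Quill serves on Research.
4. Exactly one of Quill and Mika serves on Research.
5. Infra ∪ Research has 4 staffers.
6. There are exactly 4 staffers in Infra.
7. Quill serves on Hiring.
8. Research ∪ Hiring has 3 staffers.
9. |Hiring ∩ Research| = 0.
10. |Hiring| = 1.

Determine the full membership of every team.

Hiring = {Quill}; Research = {Caro, Mika}; Infra = {Caro, Mika, Pita, Quill}

From (7): Quill ∈ Hiring.
(10): Hiring already has 1, so the rest are out.
Suppose Eitan ∈ Research: no assignment then satisfies all the clues, so Eitan ∉ Research.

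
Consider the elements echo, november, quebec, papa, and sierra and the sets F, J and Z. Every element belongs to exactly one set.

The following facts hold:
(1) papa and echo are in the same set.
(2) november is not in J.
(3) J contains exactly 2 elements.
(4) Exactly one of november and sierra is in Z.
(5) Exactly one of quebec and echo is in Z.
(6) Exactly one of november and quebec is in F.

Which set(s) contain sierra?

sierra: Z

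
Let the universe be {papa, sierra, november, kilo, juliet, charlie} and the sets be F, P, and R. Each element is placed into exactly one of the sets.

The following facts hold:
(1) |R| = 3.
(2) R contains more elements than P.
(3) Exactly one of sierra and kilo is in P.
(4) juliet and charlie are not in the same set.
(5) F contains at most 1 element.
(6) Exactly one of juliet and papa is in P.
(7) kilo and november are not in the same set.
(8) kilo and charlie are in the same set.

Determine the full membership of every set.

F = {november}; P = {juliet, sierra}; R = {charlie, kilo, papa}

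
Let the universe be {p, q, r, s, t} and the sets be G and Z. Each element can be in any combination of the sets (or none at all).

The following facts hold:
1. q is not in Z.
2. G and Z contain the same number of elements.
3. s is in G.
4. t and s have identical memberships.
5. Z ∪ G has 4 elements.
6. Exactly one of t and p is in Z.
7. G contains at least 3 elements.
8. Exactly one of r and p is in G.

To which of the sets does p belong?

p: G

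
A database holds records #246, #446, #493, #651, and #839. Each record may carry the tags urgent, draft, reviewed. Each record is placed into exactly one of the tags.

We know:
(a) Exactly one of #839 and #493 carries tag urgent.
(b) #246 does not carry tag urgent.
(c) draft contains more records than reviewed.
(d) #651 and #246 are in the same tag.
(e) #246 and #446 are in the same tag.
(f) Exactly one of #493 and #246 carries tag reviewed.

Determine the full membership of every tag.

urgent = {#839}; draft = {#246, #446, #651}; reviewed = {#493}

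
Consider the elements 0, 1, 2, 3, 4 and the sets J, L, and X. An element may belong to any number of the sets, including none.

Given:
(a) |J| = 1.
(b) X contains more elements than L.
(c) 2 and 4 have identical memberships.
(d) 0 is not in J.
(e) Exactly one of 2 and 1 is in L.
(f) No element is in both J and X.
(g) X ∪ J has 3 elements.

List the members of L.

L = {1}

From (d): 0 ∉ J.
Suppose 0 ∈ L: no assignment then satisfies all the clues, so 0 ∉ L.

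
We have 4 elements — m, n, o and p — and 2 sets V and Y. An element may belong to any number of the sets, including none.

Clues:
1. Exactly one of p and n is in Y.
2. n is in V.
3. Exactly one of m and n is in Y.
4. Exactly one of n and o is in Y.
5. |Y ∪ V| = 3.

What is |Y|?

1

From (2): n ∈ V.
Suppose m ∈ Y: no assignment then satisfies all the clues, so m ∉ Y.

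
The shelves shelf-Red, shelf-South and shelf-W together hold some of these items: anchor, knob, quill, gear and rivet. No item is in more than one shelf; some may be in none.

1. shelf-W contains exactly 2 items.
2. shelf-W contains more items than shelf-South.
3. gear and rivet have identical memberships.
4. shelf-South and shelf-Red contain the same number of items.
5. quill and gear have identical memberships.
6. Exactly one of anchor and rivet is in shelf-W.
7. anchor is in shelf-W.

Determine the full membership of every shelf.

shelf-Red = {}; shelf-South = {}; shelf-W = {anchor, knob}

From (7): anchor ∈ shelf-W.
(6) (exactly one): rivet ∉ shelf-W.
(3): gear matches rivet: gear ∉ shelf-W.
(5): quill matches gear: quill ∉ shelf-W.
(1): only 2 candidates remain for shelf-W, so all are in.
Suppose quill ∈ shelf-Red: no assignment then satisfies all the clues, so quill ∉ shelf-Red.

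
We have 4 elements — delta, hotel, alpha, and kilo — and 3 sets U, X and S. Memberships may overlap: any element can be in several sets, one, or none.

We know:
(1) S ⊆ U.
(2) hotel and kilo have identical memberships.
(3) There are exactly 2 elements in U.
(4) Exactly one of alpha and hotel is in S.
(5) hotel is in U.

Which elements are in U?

U = {hotel, kilo}

From (5): hotel ∈ U.
(2): kilo matches hotel: kilo ∈ U.
(3): U already has 2, so the rest are out.
(1) contrapositive: delta ∉ S.
(1) contrapositive: alpha ∉ S.
(4) (exactly one): hotel ∈ S.
(2): kilo matches hotel: kilo ∈ S.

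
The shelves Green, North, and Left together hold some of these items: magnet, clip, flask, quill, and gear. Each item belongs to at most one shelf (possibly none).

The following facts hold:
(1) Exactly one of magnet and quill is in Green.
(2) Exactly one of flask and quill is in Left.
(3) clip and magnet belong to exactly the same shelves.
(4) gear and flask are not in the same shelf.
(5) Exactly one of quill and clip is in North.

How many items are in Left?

1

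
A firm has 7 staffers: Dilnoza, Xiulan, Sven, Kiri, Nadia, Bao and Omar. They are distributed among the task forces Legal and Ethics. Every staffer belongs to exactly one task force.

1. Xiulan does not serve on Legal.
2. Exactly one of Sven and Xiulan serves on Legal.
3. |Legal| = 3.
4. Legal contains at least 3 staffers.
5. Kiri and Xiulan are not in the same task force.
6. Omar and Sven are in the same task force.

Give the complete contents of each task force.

Legal = {Kiri, Omar, Sven}; Ethics = {Bao, Dilnoza, Nadia, Xiulan}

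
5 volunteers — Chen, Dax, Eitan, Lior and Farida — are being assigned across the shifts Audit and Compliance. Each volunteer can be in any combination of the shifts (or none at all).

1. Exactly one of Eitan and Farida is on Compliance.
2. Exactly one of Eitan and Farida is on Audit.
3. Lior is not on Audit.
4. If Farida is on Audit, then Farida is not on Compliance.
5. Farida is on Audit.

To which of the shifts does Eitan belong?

From (3): Lior ∉ Audit.
From (5): Farida ∈ Audit.
(2) (exactly one): Eitan ∉ Audit.
(4): Farida ∉ Compliance.
(1) (exactly one): Eitan ∈ Compliance.

Eitan: Compliance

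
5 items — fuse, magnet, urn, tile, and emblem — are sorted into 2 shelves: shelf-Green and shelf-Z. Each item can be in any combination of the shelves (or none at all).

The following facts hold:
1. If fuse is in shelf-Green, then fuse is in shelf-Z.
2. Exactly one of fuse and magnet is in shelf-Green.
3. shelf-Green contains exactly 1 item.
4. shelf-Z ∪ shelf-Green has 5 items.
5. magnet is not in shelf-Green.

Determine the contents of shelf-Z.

shelf-Z = {emblem, fuse, magnet, tile, urn}

From (5): magnet ∉ shelf-Green.
(2) (exactly one): fuse ∈ shelf-Green.
(3): shelf-Green already has 1, so the rest are out.
(1): fuse ∈ shelf-Z.
Suppose magnet ∉ shelf-Z: no assignment then satisfies all the clues, so magnet ∈ shelf-Z.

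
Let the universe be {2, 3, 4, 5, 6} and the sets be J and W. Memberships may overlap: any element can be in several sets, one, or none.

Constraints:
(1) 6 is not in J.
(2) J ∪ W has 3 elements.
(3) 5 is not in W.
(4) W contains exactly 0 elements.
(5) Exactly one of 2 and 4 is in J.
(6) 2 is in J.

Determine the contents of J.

J = {2, 3, 5}

From (1): 6 ∉ J.
From (3): 5 ∉ W.
From (6): 2 ∈ J.
(4): W already has 0, so the rest are out.
(5) (exactly one): 4 ∉ J.
Suppose 3 ∉ J: no assignment then satisfies all the clues, so 3 ∈ J.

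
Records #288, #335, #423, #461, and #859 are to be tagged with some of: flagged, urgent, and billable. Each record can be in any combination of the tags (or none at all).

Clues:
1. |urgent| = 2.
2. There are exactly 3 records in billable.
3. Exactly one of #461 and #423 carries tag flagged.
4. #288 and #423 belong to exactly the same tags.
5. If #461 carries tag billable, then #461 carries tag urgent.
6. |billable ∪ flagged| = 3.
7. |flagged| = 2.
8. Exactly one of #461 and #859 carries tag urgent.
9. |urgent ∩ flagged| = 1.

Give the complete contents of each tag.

flagged = {#461, #859}; urgent = {#335, #461}; billable = {#335, #461, #859}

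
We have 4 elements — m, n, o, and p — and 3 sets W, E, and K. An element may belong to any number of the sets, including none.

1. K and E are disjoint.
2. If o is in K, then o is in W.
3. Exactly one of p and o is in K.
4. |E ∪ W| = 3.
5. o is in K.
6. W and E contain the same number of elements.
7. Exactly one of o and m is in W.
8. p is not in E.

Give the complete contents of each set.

W = {n, o}; E = {m, n}; K = {o}

From (5): o ∈ K.
From (8): p ∉ E.
(1) (disjoint): o ∉ E.
(2): o ∈ W.
(3) (exactly one): p ∉ K.
(7) (exactly one): m ∉ W.
Suppose m ∉ E: no assignment then satisfies all the clues, so m ∈ E.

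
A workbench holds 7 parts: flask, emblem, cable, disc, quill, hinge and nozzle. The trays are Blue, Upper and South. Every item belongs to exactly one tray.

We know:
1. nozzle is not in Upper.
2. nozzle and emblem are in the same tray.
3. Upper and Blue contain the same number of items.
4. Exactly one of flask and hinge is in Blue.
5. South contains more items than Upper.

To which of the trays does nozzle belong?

nozzle: South

From (1): nozzle ∉ Upper.
(2): emblem matches nozzle: emblem ∉ Upper.
Suppose nozzle ∈ Blue: no assignment then satisfies all the clues, so nozzle ∉ Blue.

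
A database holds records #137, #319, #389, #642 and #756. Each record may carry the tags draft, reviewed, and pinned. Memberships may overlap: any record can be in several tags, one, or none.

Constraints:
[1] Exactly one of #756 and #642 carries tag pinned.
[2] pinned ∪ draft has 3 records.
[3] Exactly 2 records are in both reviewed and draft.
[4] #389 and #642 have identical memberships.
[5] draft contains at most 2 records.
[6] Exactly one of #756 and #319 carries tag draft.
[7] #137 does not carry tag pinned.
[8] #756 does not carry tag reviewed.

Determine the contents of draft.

draft = {#137, #319}

From (7): #137 ∉ pinned.
From (8): #756 ∉ reviewed.
Suppose #137 ∉ draft: no assignment then satisfies all the clues, so #137 ∈ draft.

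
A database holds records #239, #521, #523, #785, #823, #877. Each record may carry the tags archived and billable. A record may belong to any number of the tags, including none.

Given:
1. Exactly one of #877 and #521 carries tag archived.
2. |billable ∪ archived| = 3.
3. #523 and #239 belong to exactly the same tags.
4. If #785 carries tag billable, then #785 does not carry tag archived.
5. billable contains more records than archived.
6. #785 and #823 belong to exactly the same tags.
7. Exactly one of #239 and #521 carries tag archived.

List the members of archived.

archived = {#521}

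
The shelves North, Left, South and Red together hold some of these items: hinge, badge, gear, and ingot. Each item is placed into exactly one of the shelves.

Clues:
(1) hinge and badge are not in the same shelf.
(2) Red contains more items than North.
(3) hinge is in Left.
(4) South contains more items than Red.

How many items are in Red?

1

From (3): hinge ∈ Left.
(1): badge ∉ Left.
Suppose badge ∈ North: no assignment then satisfies all the clues, so badge ∉ North.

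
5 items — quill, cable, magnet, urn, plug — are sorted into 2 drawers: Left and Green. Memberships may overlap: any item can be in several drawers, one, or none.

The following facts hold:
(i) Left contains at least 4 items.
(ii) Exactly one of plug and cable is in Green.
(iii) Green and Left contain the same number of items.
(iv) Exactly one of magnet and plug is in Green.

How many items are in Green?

4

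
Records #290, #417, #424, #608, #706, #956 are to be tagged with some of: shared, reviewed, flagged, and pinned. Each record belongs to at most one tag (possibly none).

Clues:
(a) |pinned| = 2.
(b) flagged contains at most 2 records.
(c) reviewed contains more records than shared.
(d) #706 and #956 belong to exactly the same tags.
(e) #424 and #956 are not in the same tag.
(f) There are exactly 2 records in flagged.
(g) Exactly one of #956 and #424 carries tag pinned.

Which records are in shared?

shared = {}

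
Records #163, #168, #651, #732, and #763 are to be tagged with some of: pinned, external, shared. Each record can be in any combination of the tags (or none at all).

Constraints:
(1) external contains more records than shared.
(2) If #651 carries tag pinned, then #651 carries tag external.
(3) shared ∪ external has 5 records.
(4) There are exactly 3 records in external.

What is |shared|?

2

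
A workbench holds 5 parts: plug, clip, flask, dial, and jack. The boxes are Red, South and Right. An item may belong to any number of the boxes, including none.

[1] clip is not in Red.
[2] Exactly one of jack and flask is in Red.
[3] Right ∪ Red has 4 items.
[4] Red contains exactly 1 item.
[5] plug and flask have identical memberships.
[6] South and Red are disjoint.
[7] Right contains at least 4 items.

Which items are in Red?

From (1): clip ∉ Red.
Suppose plug ∈ Red: no assignment then satisfies all the clues, so plug ∉ Red.

Red = {jack}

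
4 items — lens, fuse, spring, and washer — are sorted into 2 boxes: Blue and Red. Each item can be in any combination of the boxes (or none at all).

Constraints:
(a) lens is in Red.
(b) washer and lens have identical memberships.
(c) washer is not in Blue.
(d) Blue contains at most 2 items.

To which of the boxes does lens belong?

lens: Red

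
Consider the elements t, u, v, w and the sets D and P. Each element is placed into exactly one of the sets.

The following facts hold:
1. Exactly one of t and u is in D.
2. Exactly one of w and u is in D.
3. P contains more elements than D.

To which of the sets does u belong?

u: D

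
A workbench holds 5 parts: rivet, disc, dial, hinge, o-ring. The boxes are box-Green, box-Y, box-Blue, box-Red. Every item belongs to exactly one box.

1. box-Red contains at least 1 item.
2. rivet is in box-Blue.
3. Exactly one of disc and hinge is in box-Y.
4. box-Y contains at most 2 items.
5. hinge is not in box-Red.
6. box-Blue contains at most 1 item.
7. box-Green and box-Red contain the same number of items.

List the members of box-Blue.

box-Blue = {rivet}

From (2): rivet ∈ box-Blue.
From (5): hinge ∉ box-Red.
(6): box-Blue already has 1, so the rest are out.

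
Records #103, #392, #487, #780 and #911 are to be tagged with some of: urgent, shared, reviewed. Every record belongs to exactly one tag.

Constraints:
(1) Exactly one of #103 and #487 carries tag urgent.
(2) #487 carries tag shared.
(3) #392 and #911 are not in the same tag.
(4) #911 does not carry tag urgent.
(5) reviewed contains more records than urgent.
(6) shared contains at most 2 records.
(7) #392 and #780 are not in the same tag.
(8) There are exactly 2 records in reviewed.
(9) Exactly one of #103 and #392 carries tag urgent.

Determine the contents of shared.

From (2): #487 ∈ shared.
From (4): #911 ∉ urgent.
(1) (exactly one): #103 ∈ urgent.
(9) (exactly one): #392 ∉ urgent.
Suppose #392 ∉ shared: no assignment then satisfies all the clues, so #392 ∈ shared.

shared = {#392, #487}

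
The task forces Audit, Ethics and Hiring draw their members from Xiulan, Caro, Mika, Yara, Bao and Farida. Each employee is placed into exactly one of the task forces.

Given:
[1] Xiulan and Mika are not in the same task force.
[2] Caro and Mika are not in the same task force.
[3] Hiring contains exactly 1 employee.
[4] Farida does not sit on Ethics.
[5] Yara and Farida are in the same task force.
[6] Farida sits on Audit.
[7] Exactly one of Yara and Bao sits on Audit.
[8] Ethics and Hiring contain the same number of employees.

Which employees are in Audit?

Audit = {Caro, Farida, Xiulan, Yara}

From (4): Farida ∉ Ethics.
From (6): Farida ∈ Audit.
(5): Yara matches Farida: Yara ∈ Audit.
(7) (exactly one): Bao ∉ Audit.
Suppose Xiulan ∉ Audit: no assignment then satisfies all the clues, so Xiulan ∈ Audit.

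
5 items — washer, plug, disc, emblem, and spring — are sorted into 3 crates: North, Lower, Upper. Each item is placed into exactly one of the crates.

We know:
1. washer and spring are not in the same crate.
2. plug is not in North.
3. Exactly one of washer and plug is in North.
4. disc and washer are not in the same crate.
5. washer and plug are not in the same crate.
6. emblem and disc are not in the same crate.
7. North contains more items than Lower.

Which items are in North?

North = {emblem, washer}

From (2): plug ∉ North.
(3) (exactly one): washer ∈ North.
(4): disc ∉ North.
(1): spring ∉ North.
Suppose emblem ∉ North: no assignment then satisfies all the clues, so emblem ∈ North.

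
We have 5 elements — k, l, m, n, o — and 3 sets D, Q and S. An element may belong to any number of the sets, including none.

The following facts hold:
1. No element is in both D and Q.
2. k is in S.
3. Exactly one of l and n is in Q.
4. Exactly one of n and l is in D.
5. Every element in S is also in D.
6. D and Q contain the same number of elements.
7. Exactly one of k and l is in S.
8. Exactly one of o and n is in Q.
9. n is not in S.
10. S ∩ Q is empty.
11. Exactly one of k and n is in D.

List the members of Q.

From (2): k ∈ S.
From (9): n ∉ S.
(5) with k ∈ S: k ∈ D.
(7) (exactly one): l ∉ S.
(10) (disjoint): k ∉ Q.
(11) (exactly one): n ∉ D.
(4) (exactly one): l ∈ D.
(1) (disjoint): l ∉ Q.
(3) (exactly one): n ∈ Q.
(8) (exactly one): o ∉ Q.
Suppose m ∉ Q: no assignment then satisfies all the clues, so m ∈ Q.

Q = {m, n}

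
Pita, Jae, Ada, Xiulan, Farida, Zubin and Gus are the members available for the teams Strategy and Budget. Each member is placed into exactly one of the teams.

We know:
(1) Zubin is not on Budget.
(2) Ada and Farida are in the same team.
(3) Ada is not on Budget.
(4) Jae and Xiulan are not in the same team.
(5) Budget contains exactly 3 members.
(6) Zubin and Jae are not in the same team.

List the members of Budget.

Budget = {Gus, Jae, Pita}

From (1): Zubin ∉ Budget.
From (3): Ada ∉ Budget.
(2): Farida matches Ada: Farida ∉ Budget.
Only one team left: Ada ∈ Strategy.
Only one team left: Farida ∈ Strategy.
Only one team left: Zubin ∈ Strategy.
(6): Jae ∉ Strategy.
Only one team left: Jae ∈ Budget.
(4): Xiulan ∉ Budget.
(5): only 3 candidates remain for Budget, so all are in.
Only one team left: Xiulan ∈ Strategy.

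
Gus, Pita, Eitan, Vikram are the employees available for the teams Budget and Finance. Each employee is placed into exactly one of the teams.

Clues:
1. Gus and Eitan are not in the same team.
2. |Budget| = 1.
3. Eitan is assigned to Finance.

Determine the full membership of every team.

From (3): Eitan ∈ Finance.
(1): Gus ∉ Finance.
Only one team left: Gus ∈ Budget.
(2): Budget already has 1, so the rest are out.
Only one team left: Pita ∈ Finance.
Only one team left: Vikram ∈ Finance.

Budget = {Gus}; Finance = {Eitan, Pita, Vikram}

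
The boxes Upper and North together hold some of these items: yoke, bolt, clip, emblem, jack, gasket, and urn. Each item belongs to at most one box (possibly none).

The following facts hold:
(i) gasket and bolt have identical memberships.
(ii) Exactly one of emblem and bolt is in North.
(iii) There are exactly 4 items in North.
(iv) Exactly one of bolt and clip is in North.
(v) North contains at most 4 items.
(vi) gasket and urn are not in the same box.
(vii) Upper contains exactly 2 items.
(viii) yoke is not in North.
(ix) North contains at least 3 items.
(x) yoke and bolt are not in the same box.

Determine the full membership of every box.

Upper = {bolt, gasket}; North = {clip, emblem, jack, urn}

From (viii): yoke ∉ North.
Suppose yoke ∈ Upper: no assignment then satisfies all the clues, so yoke ∉ Upper.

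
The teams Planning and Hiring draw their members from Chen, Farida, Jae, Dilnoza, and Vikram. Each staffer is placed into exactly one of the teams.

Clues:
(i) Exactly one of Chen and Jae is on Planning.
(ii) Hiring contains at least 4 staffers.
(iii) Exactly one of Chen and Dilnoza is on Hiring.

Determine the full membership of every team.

Planning = {Chen}; Hiring = {Dilnoza, Farida, Jae, Vikram}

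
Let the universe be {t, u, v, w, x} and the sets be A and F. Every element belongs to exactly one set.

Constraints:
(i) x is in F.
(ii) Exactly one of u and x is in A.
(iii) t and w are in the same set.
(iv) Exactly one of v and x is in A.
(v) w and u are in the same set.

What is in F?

F = {x}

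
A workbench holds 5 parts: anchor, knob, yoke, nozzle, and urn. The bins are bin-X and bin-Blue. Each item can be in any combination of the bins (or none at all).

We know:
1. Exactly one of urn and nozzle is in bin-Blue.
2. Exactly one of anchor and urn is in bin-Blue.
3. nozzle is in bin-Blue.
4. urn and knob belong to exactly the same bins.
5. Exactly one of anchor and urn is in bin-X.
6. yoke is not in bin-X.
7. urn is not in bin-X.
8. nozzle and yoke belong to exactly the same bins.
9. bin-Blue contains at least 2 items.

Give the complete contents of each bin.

bin-X = {anchor}; bin-Blue = {anchor, nozzle, yoke}

From (3): nozzle ∈ bin-Blue.
From (6): yoke ∉ bin-X.
From (7): urn ∉ bin-X.
(1) (exactly one): urn ∉ bin-Blue.
(2) (exactly one): anchor ∈ bin-Blue.
(4): knob matches urn: knob ∉ bin-X.
(4): knob matches urn: knob ∉ bin-Blue.
(5) (exactly one): anchor ∈ bin-X.
(8): nozzle matches yoke: nozzle ∉ bin-X.
(8): yoke matches nozzle: yoke ∈ bin-Blue.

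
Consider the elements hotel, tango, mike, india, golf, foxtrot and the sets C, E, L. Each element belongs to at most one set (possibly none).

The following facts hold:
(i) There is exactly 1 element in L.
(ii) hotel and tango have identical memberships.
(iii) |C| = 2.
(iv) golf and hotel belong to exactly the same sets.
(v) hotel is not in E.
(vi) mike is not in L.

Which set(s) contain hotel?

hotel: none

From (v): hotel ∉ E.
From (vi): mike ∉ L.
(ii): tango matches hotel: tango ∉ E.
(iv): golf matches hotel: golf ∉ E.
Suppose hotel ∈ C: no assignment then satisfies all the clues, so hotel ∉ C.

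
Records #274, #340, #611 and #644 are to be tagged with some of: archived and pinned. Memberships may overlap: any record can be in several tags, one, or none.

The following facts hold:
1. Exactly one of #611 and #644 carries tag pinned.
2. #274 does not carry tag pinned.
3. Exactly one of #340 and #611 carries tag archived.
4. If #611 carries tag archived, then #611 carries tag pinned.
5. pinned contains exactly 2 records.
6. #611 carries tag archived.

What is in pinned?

pinned = {#340, #611}

From (2): #274 ∉ pinned.
From (6): #611 ∈ archived.
(3) (exactly one): #340 ∉ archived.
(4): #611 ∈ pinned.
(1) (exactly one): #644 ∉ pinned.
(5): only 2 candidates remain for pinned, so all are in.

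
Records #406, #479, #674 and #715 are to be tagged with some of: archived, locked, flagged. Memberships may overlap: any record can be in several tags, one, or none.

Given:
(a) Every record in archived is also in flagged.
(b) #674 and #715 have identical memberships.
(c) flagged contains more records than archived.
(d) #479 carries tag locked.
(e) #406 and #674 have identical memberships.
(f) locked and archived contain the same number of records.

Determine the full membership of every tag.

From (d): #479 ∈ locked.
Suppose #406 ∈ archived: no assignment then satisfies all the clues, so #406 ∉ archived.

archived = {#479}; locked = {#479}; flagged = {#406, #479, #674, #715}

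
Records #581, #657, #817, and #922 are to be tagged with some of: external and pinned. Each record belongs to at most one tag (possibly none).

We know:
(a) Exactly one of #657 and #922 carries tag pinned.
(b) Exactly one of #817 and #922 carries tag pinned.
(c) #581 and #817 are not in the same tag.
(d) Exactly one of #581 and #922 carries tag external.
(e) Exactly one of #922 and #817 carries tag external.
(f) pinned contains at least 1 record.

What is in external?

external = {#922}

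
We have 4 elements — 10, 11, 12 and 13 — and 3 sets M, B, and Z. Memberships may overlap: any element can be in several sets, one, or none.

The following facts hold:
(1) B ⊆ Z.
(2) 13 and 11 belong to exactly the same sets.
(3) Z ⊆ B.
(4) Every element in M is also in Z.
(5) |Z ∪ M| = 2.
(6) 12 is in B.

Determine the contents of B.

B = {10, 12}

From (6): 12 ∈ B.
(1) with 12 ∈ B: 12 ∈ Z.
Suppose 10 ∉ B: no assignment then satisfies all the clues, so 10 ∈ B.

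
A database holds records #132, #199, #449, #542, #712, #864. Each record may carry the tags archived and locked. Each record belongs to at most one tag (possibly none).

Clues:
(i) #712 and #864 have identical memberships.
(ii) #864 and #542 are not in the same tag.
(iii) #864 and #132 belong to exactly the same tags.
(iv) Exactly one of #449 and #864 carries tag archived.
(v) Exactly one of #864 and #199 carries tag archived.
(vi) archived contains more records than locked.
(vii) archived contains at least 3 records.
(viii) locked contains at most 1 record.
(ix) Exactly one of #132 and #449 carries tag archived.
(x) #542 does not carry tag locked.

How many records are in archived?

3

From (x): #542 ∉ locked.
Suppose #132 ∈ locked: no assignment then satisfies all the clues, so #132 ∉ locked.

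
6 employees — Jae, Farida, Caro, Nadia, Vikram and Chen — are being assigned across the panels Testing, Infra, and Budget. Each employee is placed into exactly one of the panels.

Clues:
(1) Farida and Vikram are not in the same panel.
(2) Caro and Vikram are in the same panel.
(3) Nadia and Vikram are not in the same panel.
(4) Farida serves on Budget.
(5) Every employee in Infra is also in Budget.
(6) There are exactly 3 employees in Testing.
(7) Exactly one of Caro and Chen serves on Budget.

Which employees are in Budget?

Budget = {Chen, Farida, Nadia}

From (4): Farida ∈ Budget.
(1): Vikram ∉ Budget.
(2): Caro matches Vikram: Caro ∉ Budget.
(5) contrapositive: Caro ∉ Infra.
(5) contrapositive: Vikram ∉ Infra.
(7) (exactly one): Chen ∈ Budget.
Only one panel left: Caro ∈ Testing.
Only one panel left: Vikram ∈ Testing.
(3): Nadia ∉ Testing.
(6): only 3 candidates remain for Testing, so all are in.
Suppose Nadia ∉ Budget: no assignment then satisfies all the clues, so Nadia ∈ Budget.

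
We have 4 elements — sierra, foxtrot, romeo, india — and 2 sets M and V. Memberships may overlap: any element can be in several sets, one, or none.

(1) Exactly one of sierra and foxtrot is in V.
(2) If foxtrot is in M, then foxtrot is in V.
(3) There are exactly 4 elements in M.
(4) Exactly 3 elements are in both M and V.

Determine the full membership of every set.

M = {foxtrot, india, romeo, sierra}; V = {foxtrot, india, romeo}

(3): only 4 candidates remain for M, so all are in.
(2): foxtrot ∈ V.
(1) (exactly one): sierra ∉ V.
Suppose romeo ∉ V: no assignment then satisfies all the clues, so romeo ∈ V.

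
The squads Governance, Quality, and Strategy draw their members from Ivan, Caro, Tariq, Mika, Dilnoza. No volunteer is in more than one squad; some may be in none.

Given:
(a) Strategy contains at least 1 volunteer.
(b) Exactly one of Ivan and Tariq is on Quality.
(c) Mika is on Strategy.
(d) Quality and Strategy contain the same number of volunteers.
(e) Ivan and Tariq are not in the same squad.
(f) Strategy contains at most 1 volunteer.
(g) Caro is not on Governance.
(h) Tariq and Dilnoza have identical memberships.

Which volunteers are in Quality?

Quality = {Ivan}

From (c): Mika ∈ Strategy.
From (g): Caro ∉ Governance.
(f): Strategy already has 1, so the rest are out.
Suppose Ivan ∉ Quality: no assignment then satisfies all the clues, so Ivan ∈ Quality.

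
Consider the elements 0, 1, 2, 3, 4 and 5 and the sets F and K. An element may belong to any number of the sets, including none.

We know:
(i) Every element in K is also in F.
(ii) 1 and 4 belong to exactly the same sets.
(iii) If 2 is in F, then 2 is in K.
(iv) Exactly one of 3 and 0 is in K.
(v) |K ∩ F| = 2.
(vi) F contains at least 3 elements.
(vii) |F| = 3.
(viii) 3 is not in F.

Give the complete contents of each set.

F = {0, 2, 5}; K = {0, 2}

From (viii): 3 ∉ F.
(i) contrapositive: 3 ∉ K.
(iv) (exactly one): 0 ∈ K.
(i) with 0 ∈ K: 0 ∈ F.
Suppose 1 ∈ F: no assignment then satisfies all the clues, so 1 ∉ F.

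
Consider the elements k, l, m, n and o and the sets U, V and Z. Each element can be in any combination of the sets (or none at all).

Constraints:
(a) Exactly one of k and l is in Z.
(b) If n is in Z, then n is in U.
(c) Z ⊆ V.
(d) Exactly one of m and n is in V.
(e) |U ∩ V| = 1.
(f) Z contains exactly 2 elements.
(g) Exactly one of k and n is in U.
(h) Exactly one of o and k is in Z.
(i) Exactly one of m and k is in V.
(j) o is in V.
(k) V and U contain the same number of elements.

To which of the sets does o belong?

From (j): o ∈ V.
Suppose o ∈ U: no assignment then satisfies all the clues, so o ∉ U.

o: V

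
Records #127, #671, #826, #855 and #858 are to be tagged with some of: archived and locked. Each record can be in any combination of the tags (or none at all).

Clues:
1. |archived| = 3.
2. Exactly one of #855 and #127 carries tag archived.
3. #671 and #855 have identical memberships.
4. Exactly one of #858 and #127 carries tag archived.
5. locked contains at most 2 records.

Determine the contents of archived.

archived = {#671, #855, #858}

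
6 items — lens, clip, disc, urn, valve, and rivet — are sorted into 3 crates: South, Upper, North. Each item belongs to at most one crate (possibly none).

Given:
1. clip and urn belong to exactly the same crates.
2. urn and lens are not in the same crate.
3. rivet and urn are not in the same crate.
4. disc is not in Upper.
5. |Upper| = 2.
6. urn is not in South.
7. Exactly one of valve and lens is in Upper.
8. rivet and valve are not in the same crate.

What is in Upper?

Upper = {lens, rivet}

From (4): disc ∉ Upper.
From (6): urn ∉ South.
(1): clip matches urn: clip ∉ South.
Suppose lens ∉ Upper: no assignment then satisfies all the clues, so lens ∈ Upper.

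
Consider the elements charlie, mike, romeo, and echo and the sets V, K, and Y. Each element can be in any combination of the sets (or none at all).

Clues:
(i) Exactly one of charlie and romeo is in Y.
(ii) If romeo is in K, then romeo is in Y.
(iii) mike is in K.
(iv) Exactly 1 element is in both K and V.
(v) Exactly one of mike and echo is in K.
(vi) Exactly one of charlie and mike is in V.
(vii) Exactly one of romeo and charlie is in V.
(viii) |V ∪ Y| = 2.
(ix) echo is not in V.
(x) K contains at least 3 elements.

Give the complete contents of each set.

V = {charlie}; K = {charlie, mike, romeo}; Y = {romeo}

From (iii): mike ∈ K.
From (ix): echo ∉ V.
(v) (exactly one): echo ∉ K.
(x): only 3 candidates remain for K, so all are in.
(ii): romeo ∈ Y.
(i) (exactly one): charlie ∉ Y.
Suppose charlie ∉ V: no assignment then satisfies all the clues, so charlie ∈ V.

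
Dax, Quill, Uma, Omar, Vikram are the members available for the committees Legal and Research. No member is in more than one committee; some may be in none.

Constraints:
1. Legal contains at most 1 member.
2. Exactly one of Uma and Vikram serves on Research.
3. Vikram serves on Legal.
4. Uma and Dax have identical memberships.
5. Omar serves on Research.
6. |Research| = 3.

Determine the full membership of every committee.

From (3): Vikram ∈ Legal.
From (5): Omar ∈ Research.
(1): Legal already has 1, so the rest are out.
(2) (exactly one): Uma ∈ Research.
(4): Dax matches Uma: Dax ∈ Research.
(6): Research already has 3, so the rest are out.

Legal = {Vikram}; Research = {Dax, Omar, Uma}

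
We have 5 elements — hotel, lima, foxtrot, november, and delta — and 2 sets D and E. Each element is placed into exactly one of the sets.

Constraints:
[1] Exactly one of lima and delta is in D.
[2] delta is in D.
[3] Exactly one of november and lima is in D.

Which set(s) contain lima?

From (2): delta ∈ D.
(1) (exactly one): lima ∉ D.
(3) (exactly one): november ∈ D.
Only one set left: lima ∈ E.

lima: E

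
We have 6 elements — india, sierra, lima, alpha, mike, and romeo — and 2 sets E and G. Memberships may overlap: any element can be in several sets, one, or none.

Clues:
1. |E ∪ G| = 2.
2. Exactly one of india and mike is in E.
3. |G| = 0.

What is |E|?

2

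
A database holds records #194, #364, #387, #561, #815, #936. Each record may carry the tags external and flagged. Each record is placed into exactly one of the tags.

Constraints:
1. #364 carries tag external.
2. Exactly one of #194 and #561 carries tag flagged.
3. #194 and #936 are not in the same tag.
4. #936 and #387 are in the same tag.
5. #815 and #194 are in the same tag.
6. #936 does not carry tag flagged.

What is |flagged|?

2

From (1): #364 ∈ external.
From (6): #936 ∉ flagged.
(4): #387 matches #936: #387 ∉ flagged.
Only one tag left: #387 ∈ external.
Only one tag left: #936 ∈ external.
(3): #194 ∉ external.
(5): #815 matches #194: #815 ∉ external.
Only one tag left: #194 ∈ flagged.
Only one tag left: #815 ∈ flagged.
(2) (exactly one): #561 ∉ flagged.
Only one tag left: #561 ∈ external.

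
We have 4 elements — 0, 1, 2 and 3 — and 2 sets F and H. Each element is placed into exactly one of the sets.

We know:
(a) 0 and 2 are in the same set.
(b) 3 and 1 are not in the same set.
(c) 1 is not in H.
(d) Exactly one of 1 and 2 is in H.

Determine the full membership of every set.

F = {1}; H = {0, 2, 3}

From (c): 1 ∉ H.
(d) (exactly one): 2 ∈ H.
Only one set left: 1 ∈ F.
(a): 0 matches 2: 0 ∉ F.
(a): 0 matches 2: 0 ∈ H.
(b): 3 ∉ F.
Only one set left: 3 ∈ H.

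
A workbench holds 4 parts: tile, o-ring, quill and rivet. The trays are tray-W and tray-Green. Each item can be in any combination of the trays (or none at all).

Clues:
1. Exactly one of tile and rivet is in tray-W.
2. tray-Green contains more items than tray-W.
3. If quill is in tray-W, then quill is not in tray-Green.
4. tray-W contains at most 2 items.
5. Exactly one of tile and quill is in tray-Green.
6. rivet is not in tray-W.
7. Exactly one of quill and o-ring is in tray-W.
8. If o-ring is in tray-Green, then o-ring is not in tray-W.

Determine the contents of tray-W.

tray-W = {quill, tile}

From (6): rivet ∉ tray-W.
(1) (exactly one): tile ∈ tray-W.
Suppose o-ring ∈ tray-W: no assignment then satisfies all the clues, so o-ring ∉ tray-W.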